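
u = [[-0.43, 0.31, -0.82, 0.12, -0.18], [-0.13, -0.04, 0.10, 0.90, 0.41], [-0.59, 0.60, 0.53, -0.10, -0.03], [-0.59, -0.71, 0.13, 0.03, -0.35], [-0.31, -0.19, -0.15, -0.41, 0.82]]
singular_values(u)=[1.01, 1.0, 1.0, 1.0, 0.99]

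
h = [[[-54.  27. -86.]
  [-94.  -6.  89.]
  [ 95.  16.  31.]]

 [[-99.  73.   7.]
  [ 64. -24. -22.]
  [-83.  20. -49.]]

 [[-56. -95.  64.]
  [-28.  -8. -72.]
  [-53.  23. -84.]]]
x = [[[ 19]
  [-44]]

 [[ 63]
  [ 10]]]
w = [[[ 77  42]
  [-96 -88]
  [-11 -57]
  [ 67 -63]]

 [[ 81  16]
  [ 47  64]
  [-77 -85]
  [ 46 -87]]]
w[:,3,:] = [[67, -63], [46, -87]]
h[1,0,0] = -99.0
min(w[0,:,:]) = -96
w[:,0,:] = [[77, 42], [81, 16]]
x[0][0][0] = 19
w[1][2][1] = -85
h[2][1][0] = -28.0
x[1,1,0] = 10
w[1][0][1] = 16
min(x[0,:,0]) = -44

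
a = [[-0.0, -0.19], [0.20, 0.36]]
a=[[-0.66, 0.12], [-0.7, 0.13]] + [[0.66, -0.31], [0.90, 0.23]]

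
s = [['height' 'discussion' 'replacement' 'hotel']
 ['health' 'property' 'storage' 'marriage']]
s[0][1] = 'discussion'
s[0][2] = 'replacement'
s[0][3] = 'hotel'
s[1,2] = 'storage'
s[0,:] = ['height', 'discussion', 'replacement', 'hotel']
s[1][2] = 'storage'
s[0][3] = 'hotel'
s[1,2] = 'storage'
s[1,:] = ['health', 'property', 'storage', 'marriage']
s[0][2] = 'replacement'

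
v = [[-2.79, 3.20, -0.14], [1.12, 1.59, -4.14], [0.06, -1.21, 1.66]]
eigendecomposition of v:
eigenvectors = [[0.96, -0.68, -0.39],[-0.26, -0.61, -0.83],[-0.07, -0.42, 0.40]]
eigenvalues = [-3.65, -0.0, 4.11]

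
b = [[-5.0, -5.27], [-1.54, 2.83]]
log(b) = [[(1.74+2.84j), 0.25+1.71j],[0.07+0.50j, 1.37+0.30j]]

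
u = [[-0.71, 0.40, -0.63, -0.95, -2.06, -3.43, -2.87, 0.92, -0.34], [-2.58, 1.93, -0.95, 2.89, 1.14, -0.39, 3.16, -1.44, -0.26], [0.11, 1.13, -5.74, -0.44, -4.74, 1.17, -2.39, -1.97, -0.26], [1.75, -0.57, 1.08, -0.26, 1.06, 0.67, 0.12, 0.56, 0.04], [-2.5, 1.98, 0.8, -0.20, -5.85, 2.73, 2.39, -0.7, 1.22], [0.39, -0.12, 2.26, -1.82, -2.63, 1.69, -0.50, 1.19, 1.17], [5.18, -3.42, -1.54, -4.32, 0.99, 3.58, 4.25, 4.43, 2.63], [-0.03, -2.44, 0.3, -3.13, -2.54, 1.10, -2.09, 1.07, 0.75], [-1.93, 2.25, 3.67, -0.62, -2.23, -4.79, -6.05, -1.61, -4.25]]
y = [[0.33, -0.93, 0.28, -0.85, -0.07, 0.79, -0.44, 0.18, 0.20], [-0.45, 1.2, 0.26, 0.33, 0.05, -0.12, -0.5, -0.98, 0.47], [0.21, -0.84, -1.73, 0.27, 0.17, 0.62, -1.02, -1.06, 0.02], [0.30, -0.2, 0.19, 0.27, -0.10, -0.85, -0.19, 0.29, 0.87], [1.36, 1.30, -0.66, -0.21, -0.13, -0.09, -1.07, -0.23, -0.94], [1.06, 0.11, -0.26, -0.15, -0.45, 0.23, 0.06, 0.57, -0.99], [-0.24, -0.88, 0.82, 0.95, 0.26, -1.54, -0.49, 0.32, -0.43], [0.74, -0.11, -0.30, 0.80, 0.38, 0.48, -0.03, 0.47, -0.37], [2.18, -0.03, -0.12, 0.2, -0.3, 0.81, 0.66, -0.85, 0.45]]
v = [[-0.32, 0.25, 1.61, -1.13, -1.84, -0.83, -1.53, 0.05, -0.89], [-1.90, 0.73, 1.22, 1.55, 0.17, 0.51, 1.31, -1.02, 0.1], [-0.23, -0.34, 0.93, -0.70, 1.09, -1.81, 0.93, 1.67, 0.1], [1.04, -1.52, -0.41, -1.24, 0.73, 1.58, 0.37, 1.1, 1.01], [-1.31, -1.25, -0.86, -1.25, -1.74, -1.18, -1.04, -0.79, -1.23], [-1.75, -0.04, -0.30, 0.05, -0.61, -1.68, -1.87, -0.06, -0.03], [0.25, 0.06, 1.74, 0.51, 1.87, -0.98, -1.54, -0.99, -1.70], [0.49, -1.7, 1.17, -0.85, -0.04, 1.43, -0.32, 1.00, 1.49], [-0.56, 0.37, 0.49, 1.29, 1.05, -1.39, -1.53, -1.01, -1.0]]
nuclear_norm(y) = 16.13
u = y @ v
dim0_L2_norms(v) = [3.2, 2.76, 3.25, 3.15, 3.62, 3.98, 3.8, 2.94, 3.08]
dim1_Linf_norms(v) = [1.84, 1.9, 1.81, 1.58, 1.74, 1.87, 1.87, 1.7, 1.53]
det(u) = -4067.42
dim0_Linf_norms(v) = [1.9, 1.7, 1.74, 1.55, 1.87, 1.81, 1.87, 1.67, 1.7]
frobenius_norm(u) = 21.72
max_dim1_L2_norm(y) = 2.63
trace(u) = -7.87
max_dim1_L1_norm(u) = 30.34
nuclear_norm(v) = 25.07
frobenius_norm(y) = 6.12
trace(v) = -4.86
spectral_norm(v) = 6.18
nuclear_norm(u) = 48.85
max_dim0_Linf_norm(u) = 6.05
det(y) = 28.59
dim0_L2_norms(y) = [2.96, 2.35, 2.11, 1.62, 0.75, 2.25, 1.83, 1.9, 1.85]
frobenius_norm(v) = 10.00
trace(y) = 0.60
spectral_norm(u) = 14.59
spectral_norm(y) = 3.57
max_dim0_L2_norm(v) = 3.98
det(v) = -151.99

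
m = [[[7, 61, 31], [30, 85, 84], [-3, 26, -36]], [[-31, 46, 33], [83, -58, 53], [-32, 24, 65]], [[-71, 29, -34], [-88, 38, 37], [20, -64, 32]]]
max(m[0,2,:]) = 26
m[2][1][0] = -88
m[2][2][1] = -64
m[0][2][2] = -36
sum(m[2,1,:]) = -13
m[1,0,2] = 33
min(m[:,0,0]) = -71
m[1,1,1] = -58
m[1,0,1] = 46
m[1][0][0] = -31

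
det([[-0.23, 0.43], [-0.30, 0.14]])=0.097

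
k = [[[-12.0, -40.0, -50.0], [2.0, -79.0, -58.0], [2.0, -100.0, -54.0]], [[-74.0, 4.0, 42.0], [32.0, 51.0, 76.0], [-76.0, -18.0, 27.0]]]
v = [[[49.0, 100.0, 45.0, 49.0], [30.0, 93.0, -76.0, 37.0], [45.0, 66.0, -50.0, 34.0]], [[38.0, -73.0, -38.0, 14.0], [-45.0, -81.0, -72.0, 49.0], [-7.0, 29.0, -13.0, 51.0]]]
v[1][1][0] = -45.0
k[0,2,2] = -54.0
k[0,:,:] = [[-12.0, -40.0, -50.0], [2.0, -79.0, -58.0], [2.0, -100.0, -54.0]]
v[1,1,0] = -45.0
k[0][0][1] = -40.0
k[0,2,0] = 2.0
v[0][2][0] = 45.0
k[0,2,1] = -100.0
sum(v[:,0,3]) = 63.0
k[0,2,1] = -100.0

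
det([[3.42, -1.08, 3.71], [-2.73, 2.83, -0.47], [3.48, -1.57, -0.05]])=-21.730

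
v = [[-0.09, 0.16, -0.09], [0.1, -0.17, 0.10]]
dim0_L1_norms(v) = [0.19, 0.33, 0.19]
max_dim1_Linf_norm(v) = 0.17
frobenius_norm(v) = 0.30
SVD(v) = [[-0.68, 0.73], [0.73, 0.68]] @ diag([0.30114646579593496, 0.0032872691733064497]) @ [[0.45, -0.78, 0.45], [0.55, 0.63, 0.55]]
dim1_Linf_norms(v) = [0.16, 0.17]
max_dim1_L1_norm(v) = 0.37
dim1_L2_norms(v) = [0.2, 0.22]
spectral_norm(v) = 0.30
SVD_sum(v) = [[-0.09, 0.16, -0.09], [0.10, -0.17, 0.10]] + [[0.0, 0.00, 0.00], [0.00, 0.00, 0.0]]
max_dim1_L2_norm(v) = 0.22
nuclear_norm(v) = 0.30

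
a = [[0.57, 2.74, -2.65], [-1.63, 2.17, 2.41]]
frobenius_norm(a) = 5.29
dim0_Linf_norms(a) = [1.63, 2.74, 2.65]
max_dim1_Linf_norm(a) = 2.74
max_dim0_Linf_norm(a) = 2.74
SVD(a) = [[-0.87, 0.49], [0.49, 0.87]] @ diag([3.952414826067567, 3.522402169355635]) @ [[-0.33, -0.34, 0.88], [-0.32, 0.92, 0.23]]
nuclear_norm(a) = 7.47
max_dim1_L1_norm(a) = 6.21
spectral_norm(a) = 3.95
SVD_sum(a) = [[1.13, 1.16, -3.05], [-0.63, -0.65, 1.70]] + [[-0.56, 1.58, 0.4], [-1.00, 2.82, 0.71]]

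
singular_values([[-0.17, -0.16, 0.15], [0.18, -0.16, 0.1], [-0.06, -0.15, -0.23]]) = [0.3, 0.28, 0.24]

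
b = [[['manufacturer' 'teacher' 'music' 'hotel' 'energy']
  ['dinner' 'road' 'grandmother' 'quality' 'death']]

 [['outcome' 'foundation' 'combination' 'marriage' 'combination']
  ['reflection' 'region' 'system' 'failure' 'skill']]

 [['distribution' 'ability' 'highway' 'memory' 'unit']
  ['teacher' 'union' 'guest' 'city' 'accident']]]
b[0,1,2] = 'grandmother'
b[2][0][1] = 'ability'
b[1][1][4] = 'skill'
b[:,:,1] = [['teacher', 'road'], ['foundation', 'region'], ['ability', 'union']]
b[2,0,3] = 'memory'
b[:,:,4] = [['energy', 'death'], ['combination', 'skill'], ['unit', 'accident']]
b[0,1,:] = ['dinner', 'road', 'grandmother', 'quality', 'death']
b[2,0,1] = 'ability'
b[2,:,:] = [['distribution', 'ability', 'highway', 'memory', 'unit'], ['teacher', 'union', 'guest', 'city', 'accident']]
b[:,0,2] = ['music', 'combination', 'highway']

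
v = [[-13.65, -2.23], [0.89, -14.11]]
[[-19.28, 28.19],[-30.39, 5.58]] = v @[[1.05, -1.98], [2.22, -0.52]]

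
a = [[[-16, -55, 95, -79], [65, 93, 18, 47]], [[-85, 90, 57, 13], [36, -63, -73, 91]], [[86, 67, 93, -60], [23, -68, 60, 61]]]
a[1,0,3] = 13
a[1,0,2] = 57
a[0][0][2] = 95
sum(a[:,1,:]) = 290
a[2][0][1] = 67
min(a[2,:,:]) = -68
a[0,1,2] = 18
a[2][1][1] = -68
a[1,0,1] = 90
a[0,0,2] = 95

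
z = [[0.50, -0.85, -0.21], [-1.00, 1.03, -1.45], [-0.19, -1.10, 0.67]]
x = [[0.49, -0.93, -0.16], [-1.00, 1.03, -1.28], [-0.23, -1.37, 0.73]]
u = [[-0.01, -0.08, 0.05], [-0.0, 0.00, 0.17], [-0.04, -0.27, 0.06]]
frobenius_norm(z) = 2.62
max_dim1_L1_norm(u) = 0.37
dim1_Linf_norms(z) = [0.85, 1.45, 1.1]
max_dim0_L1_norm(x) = 3.33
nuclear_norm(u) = 0.46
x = u + z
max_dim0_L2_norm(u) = 0.28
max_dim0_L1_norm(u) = 0.35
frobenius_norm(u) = 0.34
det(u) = 0.00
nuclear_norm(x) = 4.11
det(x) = -1.70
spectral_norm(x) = 2.42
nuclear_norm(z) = 3.97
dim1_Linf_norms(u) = [0.08, 0.17, 0.27]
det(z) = -1.53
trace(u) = 0.05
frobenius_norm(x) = 2.70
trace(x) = 2.25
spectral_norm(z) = 2.36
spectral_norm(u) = 0.30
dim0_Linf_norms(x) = [1.0, 1.37, 1.28]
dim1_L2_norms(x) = [1.06, 1.92, 1.57]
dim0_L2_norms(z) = [1.13, 1.73, 1.61]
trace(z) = 2.20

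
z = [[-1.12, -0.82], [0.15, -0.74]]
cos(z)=[[0.47, -0.67], [0.12, 0.78]]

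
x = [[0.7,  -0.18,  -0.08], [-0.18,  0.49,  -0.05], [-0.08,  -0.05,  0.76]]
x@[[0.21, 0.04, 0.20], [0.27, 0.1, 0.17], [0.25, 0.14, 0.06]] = [[0.08, -0.0, 0.10], [0.08, 0.03, 0.04], [0.16, 0.10, 0.02]]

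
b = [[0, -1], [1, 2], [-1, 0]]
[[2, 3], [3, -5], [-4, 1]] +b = [[2, 2], [4, -3], [-5, 1]]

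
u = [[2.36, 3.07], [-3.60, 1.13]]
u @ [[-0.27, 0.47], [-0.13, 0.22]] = [[-1.04, 1.78], [0.83, -1.44]]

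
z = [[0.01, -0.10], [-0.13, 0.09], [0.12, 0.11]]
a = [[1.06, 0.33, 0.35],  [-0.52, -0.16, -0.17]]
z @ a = [[0.06, 0.02, 0.02], [-0.18, -0.06, -0.06], [0.07, 0.02, 0.02]]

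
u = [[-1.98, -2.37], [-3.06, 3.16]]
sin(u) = [[-0.15, 0.29], [0.37, -0.78]]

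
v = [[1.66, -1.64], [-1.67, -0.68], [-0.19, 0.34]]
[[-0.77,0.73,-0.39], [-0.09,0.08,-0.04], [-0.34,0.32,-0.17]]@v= [[-2.42, 0.63], [-0.28, 0.08], [-1.07, 0.28]]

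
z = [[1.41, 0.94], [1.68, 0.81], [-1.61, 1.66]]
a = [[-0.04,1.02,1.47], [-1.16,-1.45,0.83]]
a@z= [[-0.71, 3.23], [-5.41, -0.89]]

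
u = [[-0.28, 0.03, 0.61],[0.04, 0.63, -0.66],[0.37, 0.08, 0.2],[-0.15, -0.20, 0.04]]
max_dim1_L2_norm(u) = 0.91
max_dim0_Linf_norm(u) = 0.66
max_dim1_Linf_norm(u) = 0.66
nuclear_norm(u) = 1.97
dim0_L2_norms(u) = [0.49, 0.67, 0.92]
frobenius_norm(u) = 1.24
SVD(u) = [[-0.52,-0.59,-0.62], [0.84,-0.34,-0.35], [-0.06,0.71,-0.59], [-0.15,-0.17,0.39]] @ diag([1.0543222786942819, 0.4626444819009308, 0.45526323815515446]) @ [[0.17, 0.51, -0.84],[0.95, -0.31, 0.00],[-0.26, -0.80, -0.54]]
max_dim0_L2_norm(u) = 0.92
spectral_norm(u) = 1.05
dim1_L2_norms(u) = [0.67, 0.91, 0.43, 0.25]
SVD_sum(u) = [[-0.09, -0.28, 0.46], [0.15, 0.45, -0.75], [-0.01, -0.03, 0.05], [-0.03, -0.08, 0.14]] + [[-0.26,0.08,-0.0], [-0.15,0.05,-0.0], [0.31,-0.10,0.00], [-0.08,0.02,-0.00]] + [[0.07, 0.22, 0.15], [0.04, 0.13, 0.09], [0.07, 0.21, 0.14], [-0.05, -0.14, -0.1]]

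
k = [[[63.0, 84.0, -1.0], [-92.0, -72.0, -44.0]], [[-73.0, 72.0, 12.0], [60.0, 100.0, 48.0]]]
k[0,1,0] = -92.0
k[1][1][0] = 60.0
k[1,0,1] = 72.0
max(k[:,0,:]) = 84.0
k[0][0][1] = 84.0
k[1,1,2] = 48.0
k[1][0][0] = -73.0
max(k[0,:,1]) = 84.0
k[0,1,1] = -72.0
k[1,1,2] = 48.0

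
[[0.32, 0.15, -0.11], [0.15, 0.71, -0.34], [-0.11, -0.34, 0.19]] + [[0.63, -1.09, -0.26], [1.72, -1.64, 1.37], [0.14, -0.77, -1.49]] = [[0.95, -0.94, -0.37], [1.87, -0.93, 1.03], [0.03, -1.11, -1.30]]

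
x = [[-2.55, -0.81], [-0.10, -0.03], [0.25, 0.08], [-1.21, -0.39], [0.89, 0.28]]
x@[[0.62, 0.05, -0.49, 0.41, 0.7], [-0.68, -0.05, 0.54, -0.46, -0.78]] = [[-1.03, -0.09, 0.81, -0.67, -1.15], [-0.04, -0.0, 0.03, -0.03, -0.05], [0.10, 0.01, -0.08, 0.07, 0.11], [-0.48, -0.04, 0.38, -0.32, -0.54], [0.36, 0.03, -0.28, 0.24, 0.4]]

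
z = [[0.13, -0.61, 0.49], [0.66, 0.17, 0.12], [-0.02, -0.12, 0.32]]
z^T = [[0.13, 0.66, -0.02],[-0.61, 0.17, -0.12],[0.49, 0.12, 0.32]]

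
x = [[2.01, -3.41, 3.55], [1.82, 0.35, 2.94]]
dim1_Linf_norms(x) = [3.55, 2.94]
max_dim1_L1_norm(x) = 8.97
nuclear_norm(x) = 8.17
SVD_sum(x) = [[2.31, -2.46, 3.96], [1.28, -1.36, 2.19]] + [[-0.3,-0.95,-0.41], [0.54,1.71,0.75]]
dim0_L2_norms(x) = [2.71, 3.43, 4.61]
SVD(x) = [[-0.88, -0.48], [-0.48, 0.88]] @ diag([5.95030832209271, 2.223292799438308]) @ [[-0.44, 0.47, -0.76], [0.28, 0.88, 0.38]]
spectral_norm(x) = 5.95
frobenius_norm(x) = 6.35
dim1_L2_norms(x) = [5.32, 3.48]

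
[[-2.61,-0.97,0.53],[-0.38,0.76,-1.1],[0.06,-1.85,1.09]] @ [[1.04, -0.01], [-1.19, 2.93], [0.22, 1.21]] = [[-1.44, -2.17], [-1.54, 0.90], [2.5, -4.10]]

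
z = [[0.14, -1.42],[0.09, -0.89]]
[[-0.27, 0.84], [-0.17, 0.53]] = z@[[-0.4,1.26],[0.15,-0.47]]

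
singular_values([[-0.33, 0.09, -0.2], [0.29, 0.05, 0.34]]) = [0.58, 0.14]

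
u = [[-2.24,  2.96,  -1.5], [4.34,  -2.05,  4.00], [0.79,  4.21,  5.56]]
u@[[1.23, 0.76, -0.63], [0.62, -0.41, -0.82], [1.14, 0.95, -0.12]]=[[-2.63, -4.34, -0.84], [8.63, 7.94, -1.53], [9.92, 4.16, -4.62]]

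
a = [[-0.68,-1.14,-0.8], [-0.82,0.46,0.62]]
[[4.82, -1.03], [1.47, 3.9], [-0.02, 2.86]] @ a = [[-2.43, -5.97, -4.49], [-4.2, 0.12, 1.24], [-2.33, 1.34, 1.79]]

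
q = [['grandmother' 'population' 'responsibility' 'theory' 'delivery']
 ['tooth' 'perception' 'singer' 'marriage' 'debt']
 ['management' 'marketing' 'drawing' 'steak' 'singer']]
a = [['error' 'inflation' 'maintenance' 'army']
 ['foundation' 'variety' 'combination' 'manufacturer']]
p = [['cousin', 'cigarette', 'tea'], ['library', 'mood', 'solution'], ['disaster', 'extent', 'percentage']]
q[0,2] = 'responsibility'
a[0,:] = ['error', 'inflation', 'maintenance', 'army']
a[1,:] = ['foundation', 'variety', 'combination', 'manufacturer']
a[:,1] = ['inflation', 'variety']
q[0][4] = 'delivery'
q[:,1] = ['population', 'perception', 'marketing']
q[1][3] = 'marriage'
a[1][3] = 'manufacturer'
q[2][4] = 'singer'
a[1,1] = 'variety'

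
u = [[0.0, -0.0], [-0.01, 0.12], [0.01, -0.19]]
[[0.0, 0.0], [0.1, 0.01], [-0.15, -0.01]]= u @ [[-0.07,-0.16], [0.79,0.05]]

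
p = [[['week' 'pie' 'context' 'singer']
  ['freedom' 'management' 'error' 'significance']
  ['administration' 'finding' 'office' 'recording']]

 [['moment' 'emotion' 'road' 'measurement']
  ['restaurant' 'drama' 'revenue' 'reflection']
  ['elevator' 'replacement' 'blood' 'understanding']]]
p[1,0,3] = 'measurement'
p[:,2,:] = [['administration', 'finding', 'office', 'recording'], ['elevator', 'replacement', 'blood', 'understanding']]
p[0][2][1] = 'finding'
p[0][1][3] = 'significance'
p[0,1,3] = 'significance'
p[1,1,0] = 'restaurant'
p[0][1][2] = 'error'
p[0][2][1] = 'finding'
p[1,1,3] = 'reflection'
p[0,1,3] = 'significance'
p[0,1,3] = 'significance'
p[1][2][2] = 'blood'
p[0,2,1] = 'finding'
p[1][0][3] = 'measurement'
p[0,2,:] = ['administration', 'finding', 'office', 'recording']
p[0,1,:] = ['freedom', 'management', 'error', 'significance']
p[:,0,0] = ['week', 'moment']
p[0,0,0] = 'week'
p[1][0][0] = 'moment'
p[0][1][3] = 'significance'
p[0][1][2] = 'error'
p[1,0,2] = 'road'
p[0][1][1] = 'management'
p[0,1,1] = 'management'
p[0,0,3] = 'singer'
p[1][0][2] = 'road'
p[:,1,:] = [['freedom', 'management', 'error', 'significance'], ['restaurant', 'drama', 'revenue', 'reflection']]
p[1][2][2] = 'blood'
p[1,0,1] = 'emotion'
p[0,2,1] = 'finding'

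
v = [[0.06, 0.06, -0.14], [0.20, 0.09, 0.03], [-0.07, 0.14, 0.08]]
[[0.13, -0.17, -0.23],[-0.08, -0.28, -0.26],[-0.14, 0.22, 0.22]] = v @ [[-0.04, -1.66, -1.55], [-0.38, 0.38, 0.23], [-1.12, 0.65, 1.05]]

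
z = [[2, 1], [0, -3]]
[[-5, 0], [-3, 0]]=z @ [[-3, 0], [1, 0]]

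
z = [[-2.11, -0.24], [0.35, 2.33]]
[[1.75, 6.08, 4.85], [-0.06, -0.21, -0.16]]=z @ [[-0.84, -2.92, -2.33], [0.10, 0.35, 0.28]]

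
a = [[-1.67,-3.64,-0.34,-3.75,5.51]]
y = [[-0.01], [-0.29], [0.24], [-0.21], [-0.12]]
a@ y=[[1.12]]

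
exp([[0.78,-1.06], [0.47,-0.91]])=[[1.86, -1.03], [0.46, 0.22]]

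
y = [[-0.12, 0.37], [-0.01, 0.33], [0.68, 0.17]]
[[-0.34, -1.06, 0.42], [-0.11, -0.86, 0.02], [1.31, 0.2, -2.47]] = y @ [[1.99, 0.94, -3.62], [-0.27, -2.57, -0.05]]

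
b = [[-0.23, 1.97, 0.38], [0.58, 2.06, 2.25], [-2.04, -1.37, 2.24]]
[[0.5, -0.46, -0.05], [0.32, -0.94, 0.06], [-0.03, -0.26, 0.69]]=b @ [[-0.18, -0.01, -0.15], [0.24, -0.19, -0.07], [-0.03, -0.24, 0.13]]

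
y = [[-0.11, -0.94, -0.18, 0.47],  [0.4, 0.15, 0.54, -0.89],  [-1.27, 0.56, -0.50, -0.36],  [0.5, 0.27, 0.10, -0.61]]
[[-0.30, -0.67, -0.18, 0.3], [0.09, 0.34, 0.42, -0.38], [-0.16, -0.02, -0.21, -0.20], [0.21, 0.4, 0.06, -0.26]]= y @ [[0.30,  0.31,  -0.11,  0.02], [0.31,  0.61,  0.03,  -0.12], [-0.11,  0.03,  0.76,  -0.05], [0.02,  -0.12,  -0.05,  0.38]]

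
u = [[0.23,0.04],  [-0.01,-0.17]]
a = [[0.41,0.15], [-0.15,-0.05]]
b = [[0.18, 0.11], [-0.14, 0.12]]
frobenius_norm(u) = 0.29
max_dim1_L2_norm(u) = 0.23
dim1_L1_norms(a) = [0.56, 0.2]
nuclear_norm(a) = 0.47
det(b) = 0.04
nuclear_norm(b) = 0.39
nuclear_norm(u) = 0.40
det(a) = 0.00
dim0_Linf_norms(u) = [0.23, 0.17]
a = b + u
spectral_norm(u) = 0.24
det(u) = -0.04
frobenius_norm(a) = 0.46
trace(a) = 0.36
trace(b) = 0.30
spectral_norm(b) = 0.23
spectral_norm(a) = 0.46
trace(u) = 0.06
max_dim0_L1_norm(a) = 0.56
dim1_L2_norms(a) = [0.44, 0.16]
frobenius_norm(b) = 0.28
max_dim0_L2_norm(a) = 0.44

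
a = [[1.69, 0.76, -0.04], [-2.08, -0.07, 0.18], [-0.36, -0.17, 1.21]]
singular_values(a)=[2.79, 1.17, 0.54]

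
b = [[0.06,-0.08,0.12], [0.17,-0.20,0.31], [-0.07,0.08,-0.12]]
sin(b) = [[0.06, -0.08, 0.12], [0.17, -0.20, 0.31], [-0.07, 0.08, -0.12]]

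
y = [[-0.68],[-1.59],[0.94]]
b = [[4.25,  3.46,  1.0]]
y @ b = [[-2.89, -2.35, -0.68], [-6.76, -5.5, -1.59], [3.99, 3.25, 0.94]]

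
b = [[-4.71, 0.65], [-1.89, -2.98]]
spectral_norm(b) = 5.11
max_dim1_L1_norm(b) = 5.36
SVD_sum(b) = [[-4.51, -0.69], [-2.29, -0.35]] + [[-0.20, 1.34], [0.40, -2.63]]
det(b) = 15.26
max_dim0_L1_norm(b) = 6.6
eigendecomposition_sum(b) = [[-2.36-2.05j, (0.33+1.8j)], [-0.94-5.24j, (-1.49+2.75j)]] + [[(-2.36+2.05j), 0.33-1.80j],  [-0.95+5.24j, (-1.49-2.75j)]]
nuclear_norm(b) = 8.10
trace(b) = -7.69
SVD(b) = [[-0.89, -0.45], [-0.45, 0.89]] @ diag([5.113560231093797, 2.9850631087090855]) @ [[0.99, 0.15], [0.15, -0.99]]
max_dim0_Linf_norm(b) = 4.71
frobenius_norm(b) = 5.92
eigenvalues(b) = [(-3.84+0.69j), (-3.84-0.69j)]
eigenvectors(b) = [[-0.39+0.32j, (-0.39-0.32j)], [-0.86+0.00j, (-0.86-0j)]]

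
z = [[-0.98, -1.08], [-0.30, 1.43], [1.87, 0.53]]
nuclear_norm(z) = 3.91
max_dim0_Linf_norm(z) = 1.87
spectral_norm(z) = 2.39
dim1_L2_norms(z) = [1.46, 1.46, 1.94]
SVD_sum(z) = [[-1.16, -0.84], [0.48, 0.35], [1.48, 1.07]] + [[0.18, -0.24], [-0.78, 1.08], [0.39, -0.54]]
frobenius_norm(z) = 2.84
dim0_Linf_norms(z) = [1.87, 1.43]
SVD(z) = [[-0.6,0.20], [0.25,-0.88], [0.76,0.44]] @ diag([2.392479733426068, 1.5216900884035258]) @ [[0.81, 0.59], [0.59, -0.81]]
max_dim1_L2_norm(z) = 1.94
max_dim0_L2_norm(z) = 2.13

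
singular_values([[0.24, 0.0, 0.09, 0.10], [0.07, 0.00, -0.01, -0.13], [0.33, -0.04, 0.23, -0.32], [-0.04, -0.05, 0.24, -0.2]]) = [0.59, 0.3, 0.16, 0.0]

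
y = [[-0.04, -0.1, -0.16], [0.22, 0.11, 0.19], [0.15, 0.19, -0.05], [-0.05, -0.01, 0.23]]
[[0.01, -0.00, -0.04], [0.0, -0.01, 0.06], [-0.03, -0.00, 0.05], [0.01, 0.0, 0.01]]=y @ [[0.06, -0.06, 0.13], [-0.2, 0.03, 0.16], [0.05, 0.01, 0.09]]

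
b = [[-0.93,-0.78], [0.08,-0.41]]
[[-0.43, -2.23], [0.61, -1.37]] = b @ [[1.48, -0.35], [-1.21, 3.28]]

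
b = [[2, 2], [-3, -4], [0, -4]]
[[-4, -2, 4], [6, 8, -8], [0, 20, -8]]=b @ [[-2, 4, 0], [0, -5, 2]]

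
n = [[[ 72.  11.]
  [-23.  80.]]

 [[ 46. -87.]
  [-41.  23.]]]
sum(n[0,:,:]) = 140.0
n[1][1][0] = -41.0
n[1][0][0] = 46.0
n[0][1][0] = -23.0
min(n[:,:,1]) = -87.0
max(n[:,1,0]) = -23.0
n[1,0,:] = [46.0, -87.0]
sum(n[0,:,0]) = 49.0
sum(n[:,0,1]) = -76.0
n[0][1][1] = 80.0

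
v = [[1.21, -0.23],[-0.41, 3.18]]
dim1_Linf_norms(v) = [1.21, 3.18]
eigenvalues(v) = [1.16, 3.23]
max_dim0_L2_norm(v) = 3.19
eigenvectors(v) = [[-0.98, 0.11],[-0.20, -0.99]]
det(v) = 3.75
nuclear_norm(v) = 4.39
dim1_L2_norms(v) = [1.23, 3.21]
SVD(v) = [[-0.14, 0.99], [0.99, 0.14]] @ diag([3.2325204353371246, 1.1611682199956586]) @ [[-0.18, 0.98], [0.98, 0.18]]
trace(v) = 4.39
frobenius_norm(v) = 3.43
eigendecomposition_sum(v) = [[1.14, 0.13], [0.23, 0.03]] + [[0.07, -0.36], [-0.64, 3.15]]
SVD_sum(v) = [[0.08, -0.43],[-0.57, 3.15]] + [[1.13, 0.20], [0.16, 0.03]]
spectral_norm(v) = 3.23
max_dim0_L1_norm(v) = 3.41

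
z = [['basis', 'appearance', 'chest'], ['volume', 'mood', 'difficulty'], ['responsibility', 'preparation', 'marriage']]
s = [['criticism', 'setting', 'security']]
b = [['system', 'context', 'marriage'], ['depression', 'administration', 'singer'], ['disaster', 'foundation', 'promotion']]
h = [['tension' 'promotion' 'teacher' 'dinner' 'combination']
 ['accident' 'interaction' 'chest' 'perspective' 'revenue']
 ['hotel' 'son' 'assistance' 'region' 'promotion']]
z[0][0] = 'basis'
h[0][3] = 'dinner'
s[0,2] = 'security'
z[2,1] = 'preparation'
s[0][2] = 'security'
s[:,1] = ['setting']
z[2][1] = 'preparation'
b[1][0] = 'depression'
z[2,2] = 'marriage'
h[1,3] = 'perspective'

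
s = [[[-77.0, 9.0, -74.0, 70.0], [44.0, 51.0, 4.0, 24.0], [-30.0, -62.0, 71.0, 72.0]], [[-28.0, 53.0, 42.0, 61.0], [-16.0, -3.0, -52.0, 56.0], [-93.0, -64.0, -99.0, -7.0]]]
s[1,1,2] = -52.0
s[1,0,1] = 53.0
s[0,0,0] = -77.0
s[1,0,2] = 42.0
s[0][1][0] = 44.0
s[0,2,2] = 71.0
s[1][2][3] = -7.0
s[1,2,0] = -93.0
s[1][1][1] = -3.0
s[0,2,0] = -30.0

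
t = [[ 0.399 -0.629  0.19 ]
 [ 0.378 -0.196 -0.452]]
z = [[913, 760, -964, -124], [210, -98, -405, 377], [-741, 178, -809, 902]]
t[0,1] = -0.629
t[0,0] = 0.399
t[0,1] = -0.629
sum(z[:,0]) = 382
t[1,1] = -0.196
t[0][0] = 0.399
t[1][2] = -0.452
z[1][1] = -98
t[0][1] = -0.629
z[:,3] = [-124, 377, 902]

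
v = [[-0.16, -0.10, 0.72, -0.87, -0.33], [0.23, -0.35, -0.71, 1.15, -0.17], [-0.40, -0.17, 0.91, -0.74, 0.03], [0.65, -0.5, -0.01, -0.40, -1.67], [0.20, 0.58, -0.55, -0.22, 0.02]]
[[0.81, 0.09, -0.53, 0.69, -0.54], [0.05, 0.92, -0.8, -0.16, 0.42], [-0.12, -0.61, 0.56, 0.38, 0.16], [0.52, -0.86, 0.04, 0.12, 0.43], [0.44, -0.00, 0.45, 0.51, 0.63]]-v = [[0.97,  0.19,  -1.25,  1.56,  -0.21],  [-0.18,  1.27,  -0.09,  -1.31,  0.59],  [0.28,  -0.44,  -0.35,  1.12,  0.13],  [-0.13,  -0.36,  0.05,  0.52,  2.1],  [0.24,  -0.58,  1.00,  0.73,  0.61]]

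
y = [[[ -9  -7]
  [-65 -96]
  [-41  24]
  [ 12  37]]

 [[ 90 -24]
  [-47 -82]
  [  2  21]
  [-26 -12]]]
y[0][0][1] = -7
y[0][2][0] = -41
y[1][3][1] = -12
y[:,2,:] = [[-41, 24], [2, 21]]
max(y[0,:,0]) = 12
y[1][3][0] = -26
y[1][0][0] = 90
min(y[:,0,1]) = -24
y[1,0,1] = -24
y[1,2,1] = 21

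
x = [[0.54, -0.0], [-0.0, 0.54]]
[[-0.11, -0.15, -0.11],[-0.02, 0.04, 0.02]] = x @[[-0.2, -0.28, -0.21], [-0.03, 0.08, 0.03]]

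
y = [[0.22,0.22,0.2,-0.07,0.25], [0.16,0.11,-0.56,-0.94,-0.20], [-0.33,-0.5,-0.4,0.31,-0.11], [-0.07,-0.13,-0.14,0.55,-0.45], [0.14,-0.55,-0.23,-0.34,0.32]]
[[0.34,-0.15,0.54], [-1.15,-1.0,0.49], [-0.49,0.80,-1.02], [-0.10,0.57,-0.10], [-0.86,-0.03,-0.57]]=y@[[-0.60, -0.23, 1.56], [0.99, -0.06, 1.4], [0.82, -0.87, -0.33], [0.63, 1.38, 0.14], [0.54, 0.75, -0.15]]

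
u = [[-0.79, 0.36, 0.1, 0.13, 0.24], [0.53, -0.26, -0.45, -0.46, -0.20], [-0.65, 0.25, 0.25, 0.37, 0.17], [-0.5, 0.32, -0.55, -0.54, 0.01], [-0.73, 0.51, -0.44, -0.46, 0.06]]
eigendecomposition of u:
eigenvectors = [[(-0.21+0.27j),(-0.21-0.27j),0.35+0.00j,(0.33+0.03j),0.33-0.03j], [-0.08-0.34j,-0.08+0.34j,(0.39+0j),(0.57+0j),0.57-0.00j], [-0.05+0.31j,-0.05-0.31j,(-0.5+0j),(-0.46-0.1j),(-0.46+0.1j)], [-0.55-0.10j,(-0.55+0.1j),(0.42+0j),(0.56+0.07j),(0.56-0.07j)], [-0.60+0.00j,-0.60-0.00j,0.55+0.00j,(0.05+0.1j),(0.05-0.1j)]]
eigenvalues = [(-0.59+0.76j), (-0.59-0.76j), (0.01+0j), (-0.06+0.01j), (-0.06-0.01j)]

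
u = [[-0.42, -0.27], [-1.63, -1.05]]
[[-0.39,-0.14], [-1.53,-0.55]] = u@[[0.94, -0.00], [-0.00, 0.52]]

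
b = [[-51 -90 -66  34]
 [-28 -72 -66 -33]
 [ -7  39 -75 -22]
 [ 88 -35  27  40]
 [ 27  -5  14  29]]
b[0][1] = -90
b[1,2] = -66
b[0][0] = -51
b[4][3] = 29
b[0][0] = -51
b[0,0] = -51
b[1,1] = -72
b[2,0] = -7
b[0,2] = -66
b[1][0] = -28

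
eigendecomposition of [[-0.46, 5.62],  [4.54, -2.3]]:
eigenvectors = [[0.8, -0.68], [0.60, 0.73]]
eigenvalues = [3.75, -6.51]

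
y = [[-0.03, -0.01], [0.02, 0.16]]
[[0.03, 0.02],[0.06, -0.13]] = y @ [[-1.16, -0.39], [0.53, -0.77]]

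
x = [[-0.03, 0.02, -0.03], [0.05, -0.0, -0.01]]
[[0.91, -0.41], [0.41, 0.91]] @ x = [[-0.05,0.02,-0.02], [0.03,0.01,-0.02]]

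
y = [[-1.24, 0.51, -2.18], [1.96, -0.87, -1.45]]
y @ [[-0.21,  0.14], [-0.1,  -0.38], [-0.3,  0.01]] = [[0.86, -0.39], [0.11, 0.59]]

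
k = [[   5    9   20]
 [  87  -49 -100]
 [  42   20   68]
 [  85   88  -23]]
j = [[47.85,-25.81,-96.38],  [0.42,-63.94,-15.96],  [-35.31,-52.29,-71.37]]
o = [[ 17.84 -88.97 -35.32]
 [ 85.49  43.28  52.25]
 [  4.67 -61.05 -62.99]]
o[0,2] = -35.32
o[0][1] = -88.97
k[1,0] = 87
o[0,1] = -88.97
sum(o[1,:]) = 181.01999999999998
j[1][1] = -63.94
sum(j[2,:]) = -158.97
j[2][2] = -71.37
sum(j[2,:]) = -158.97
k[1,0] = 87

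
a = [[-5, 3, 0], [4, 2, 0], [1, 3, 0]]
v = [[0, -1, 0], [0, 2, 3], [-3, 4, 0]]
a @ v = [[0, 11, 9], [0, 0, 6], [0, 5, 9]]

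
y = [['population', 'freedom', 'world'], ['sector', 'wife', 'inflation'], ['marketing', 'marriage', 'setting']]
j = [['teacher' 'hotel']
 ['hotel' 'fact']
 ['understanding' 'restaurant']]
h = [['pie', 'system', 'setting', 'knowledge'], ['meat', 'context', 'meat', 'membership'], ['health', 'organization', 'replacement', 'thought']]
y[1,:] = ['sector', 'wife', 'inflation']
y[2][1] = 'marriage'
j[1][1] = 'fact'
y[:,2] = ['world', 'inflation', 'setting']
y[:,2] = ['world', 'inflation', 'setting']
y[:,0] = ['population', 'sector', 'marketing']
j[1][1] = 'fact'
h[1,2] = 'meat'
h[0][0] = 'pie'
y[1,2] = 'inflation'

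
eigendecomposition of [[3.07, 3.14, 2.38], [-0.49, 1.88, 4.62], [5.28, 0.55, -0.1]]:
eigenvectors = [[0.70+0.00j, 0.14+0.27j, (0.14-0.27j)], [(0.44+0j), (-0.75+0j), (-0.75-0j)], [0.56+0.00j, 0.49-0.34j, (0.49+0.34j)]]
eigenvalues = [(6.95+0j), (-1.05+2.28j), (-1.05-2.28j)]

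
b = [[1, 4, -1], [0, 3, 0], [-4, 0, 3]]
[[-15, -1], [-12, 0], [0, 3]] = b @ [[-3, 0], [-4, 0], [-4, 1]]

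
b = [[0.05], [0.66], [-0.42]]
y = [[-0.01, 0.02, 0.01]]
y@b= [[0.01]]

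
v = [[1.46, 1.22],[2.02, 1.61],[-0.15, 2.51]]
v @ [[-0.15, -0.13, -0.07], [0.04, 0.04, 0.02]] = [[-0.17, -0.14, -0.08], [-0.24, -0.2, -0.11], [0.12, 0.12, 0.06]]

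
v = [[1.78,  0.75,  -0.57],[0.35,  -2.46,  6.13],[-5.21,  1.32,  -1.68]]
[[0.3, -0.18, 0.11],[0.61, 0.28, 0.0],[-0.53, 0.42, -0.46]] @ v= [[-0.1,0.81,-1.46],[1.18,-0.23,1.37],[1.6,-2.04,3.65]]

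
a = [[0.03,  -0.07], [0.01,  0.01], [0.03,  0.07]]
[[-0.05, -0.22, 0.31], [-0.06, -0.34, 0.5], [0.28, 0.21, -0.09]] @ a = [[0.01,0.02], [0.01,0.04], [0.01,-0.02]]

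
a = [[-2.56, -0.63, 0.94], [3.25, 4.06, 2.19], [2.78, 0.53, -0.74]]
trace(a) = 0.76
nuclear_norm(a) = 9.45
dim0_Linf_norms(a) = [3.25, 4.06, 2.19]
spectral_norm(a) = 6.26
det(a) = -3.68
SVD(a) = [[-0.34, -0.61, 0.72], [0.87, -0.49, -0.01], [0.36, 0.62, 0.7]] @ diag([6.263998079499859, 2.9928292308313047, 0.1962173669780108]) @ [[0.75, 0.63, 0.21],[0.56, -0.43, -0.71],[0.35, -0.65, 0.68]]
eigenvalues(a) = [3.91, -3.42, 0.28]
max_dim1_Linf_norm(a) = 4.06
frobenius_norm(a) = 6.95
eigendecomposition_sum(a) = [[-0.28, -0.36, -0.22], [3.11, 4.03, 2.53], [0.19, 0.25, 0.15]] + [[-2.39,-0.28,1.06],[0.33,0.04,-0.15],[2.41,0.28,-1.07]] + [[0.1, 0.0, 0.10], [-0.19, -0.01, -0.19], [0.18, 0.01, 0.18]]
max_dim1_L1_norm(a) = 9.5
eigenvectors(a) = [[-0.09, 0.7, 0.36], [0.99, -0.1, -0.68], [0.06, -0.71, 0.64]]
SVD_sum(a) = [[-1.58, -1.33, -0.45], [4.08, 3.42, 1.15], [1.69, 1.42, 0.48]] + [[-1.02,0.79,1.29], [-0.83,0.64,1.04], [1.04,-0.8,-1.31]] + [[0.05, -0.09, 0.09], [-0.00, 0.0, -0.0], [0.05, -0.09, 0.09]]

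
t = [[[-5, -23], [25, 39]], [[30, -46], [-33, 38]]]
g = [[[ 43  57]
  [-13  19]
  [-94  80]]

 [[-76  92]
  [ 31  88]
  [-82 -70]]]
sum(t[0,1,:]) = 64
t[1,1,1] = 38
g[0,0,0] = 43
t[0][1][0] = 25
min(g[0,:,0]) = -94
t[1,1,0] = -33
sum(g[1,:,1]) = 110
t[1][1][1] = 38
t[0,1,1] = 39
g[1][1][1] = 88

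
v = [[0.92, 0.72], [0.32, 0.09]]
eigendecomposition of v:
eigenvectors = [[0.96, -0.57], [0.29, 0.82]]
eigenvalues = [1.14, -0.13]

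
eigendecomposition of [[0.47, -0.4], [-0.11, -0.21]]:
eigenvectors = [[0.99,0.48], [-0.15,0.88]]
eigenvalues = [0.53, -0.27]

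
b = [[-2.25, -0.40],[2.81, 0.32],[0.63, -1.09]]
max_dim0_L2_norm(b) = 3.65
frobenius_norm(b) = 3.85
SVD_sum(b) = [[-2.27, -0.21], [2.82, 0.26], [0.52, 0.05]] + [[0.02, -0.19], [-0.01, 0.06], [0.11, -1.14]]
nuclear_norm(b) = 4.83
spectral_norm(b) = 3.67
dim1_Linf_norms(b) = [2.25, 2.81, 1.09]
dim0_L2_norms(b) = [3.65, 1.2]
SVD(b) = [[-0.62, -0.16], [0.77, 0.05], [0.14, -0.99]] @ diag([3.668592198395789, 1.160789077252864]) @ [[1.0, 0.09], [-0.09, 1.0]]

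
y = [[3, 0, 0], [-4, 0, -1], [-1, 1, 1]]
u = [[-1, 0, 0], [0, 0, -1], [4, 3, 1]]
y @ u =[[-3, 0, 0], [0, -3, -1], [5, 3, 0]]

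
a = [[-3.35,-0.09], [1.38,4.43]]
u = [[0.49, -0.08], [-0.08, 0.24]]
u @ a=[[-1.75,-0.4], [0.6,1.07]]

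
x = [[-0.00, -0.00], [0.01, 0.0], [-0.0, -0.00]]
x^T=[[-0.0, 0.01, -0.00],[-0.00, 0.0, -0.0]]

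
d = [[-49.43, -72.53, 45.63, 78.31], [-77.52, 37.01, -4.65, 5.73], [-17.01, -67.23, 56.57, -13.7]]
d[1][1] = 37.01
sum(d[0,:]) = 1.9799999999999898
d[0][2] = 45.63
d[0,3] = 78.31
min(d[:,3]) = -13.7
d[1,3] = 5.73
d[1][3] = 5.73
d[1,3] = 5.73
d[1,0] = -77.52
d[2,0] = -17.01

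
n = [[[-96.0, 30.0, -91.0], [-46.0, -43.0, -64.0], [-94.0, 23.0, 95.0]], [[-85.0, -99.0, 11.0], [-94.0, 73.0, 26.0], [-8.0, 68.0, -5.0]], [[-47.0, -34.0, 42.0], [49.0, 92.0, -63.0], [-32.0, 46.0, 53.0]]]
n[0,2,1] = 23.0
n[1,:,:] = [[-85.0, -99.0, 11.0], [-94.0, 73.0, 26.0], [-8.0, 68.0, -5.0]]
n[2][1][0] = 49.0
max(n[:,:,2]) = 95.0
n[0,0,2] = -91.0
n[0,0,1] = 30.0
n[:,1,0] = [-46.0, -94.0, 49.0]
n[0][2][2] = 95.0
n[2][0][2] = 42.0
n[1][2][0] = -8.0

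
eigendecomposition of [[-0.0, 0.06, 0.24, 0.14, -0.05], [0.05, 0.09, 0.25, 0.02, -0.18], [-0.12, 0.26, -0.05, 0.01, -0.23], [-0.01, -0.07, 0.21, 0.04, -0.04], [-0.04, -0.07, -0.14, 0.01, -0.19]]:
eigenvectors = [[-0.51+0.00j, (-0.73+0j), -0.73-0.00j, -0.22+0.00j, -0.10+0.00j], [-0.69+0.00j, (-0.2+0.09j), -0.20-0.09j, 0j, (0.58+0j)], [(-0.43+0j), 0.22-0.09j, 0.22+0.09j, 0.58+0.00j, -0.24+0.00j], [-0.15+0.00j, (-0.34-0.49j), (-0.34+0.49j), -0.29+0.00j, (0.5+0j)], [0.24+0.00j, (0.04-0.01j), 0.04+0.01j, 0.73+0.00j, 0.59+0.00j]]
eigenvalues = [(0.35+0j), (0.01+0.12j), (0.01-0.12j), (-0.29+0j), (-0.19+0j)]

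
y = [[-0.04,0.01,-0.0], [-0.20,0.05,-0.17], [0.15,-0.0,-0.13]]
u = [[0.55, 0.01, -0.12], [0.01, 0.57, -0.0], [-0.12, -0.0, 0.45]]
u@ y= [[-0.04, 0.01, 0.01], [-0.11, 0.03, -0.10], [0.07, -0.00, -0.06]]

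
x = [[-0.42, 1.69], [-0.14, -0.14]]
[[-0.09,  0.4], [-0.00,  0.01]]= x @ [[0.05, -0.22], [-0.04, 0.18]]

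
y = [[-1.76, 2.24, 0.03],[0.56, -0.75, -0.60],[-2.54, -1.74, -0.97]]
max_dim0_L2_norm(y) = 3.14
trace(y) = -3.48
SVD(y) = [[-0.24,  0.91,  -0.33], [0.02,  -0.33,  -0.94], [-0.97,  -0.23,  0.06]] @ diag([3.247266783677012, 2.991970418948724, 0.5250442341019972]) @ [[0.89,  0.35,  0.28], [-0.4,  0.90,  0.15], [-0.20,  -0.25,  0.95]]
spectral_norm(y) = 3.25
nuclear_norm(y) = 6.76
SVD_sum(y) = [[-0.7, -0.27, -0.22], [0.06, 0.02, 0.02], [-2.81, -1.1, -0.89]] + [[-1.10, 2.47, 0.41],[0.4, -0.9, -0.15],[0.28, -0.63, -0.11]] + [[0.03, 0.04, -0.16],[0.10, 0.12, -0.47],[-0.01, -0.01, 0.03]]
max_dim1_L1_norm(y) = 5.25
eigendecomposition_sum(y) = [[(0.18+0j), 0.37+0.00j, (-0.11+0j)], [(0.23+0j), (0.45+0j), (-0.14+0j)], [(-0.46+0j), -0.91-0.00j, (0.28-0j)]] + [[-0.97+0.10j, 0.94+1.11j, (0.07+0.59j)], [0.17-0.38j, -0.60+0.11j, (-0.23-0.1j)], [(-1.04-1.05j), (-0.42+2.16j), -0.63+0.64j]] + [[-0.97-0.10j, (0.94-1.11j), (0.07-0.59j)],[0.17+0.38j, (-0.6-0.11j), -0.23+0.10j],[-1.04+1.05j, (-0.42-2.16j), (-0.63-0.64j)]]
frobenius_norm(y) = 4.45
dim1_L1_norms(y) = [4.03, 1.91, 5.25]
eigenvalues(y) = [(0.92+0j), (-2.2+0.85j), (-2.2-0.85j)]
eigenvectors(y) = [[(-0.34+0j), (-0.34+0.42j), -0.34-0.42j], [-0.42+0.00j, (-0.08-0.21j), -0.08+0.21j], [(0.84+0j), -0.81+0.00j, (-0.81-0j)]]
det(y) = 5.10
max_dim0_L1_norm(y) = 4.86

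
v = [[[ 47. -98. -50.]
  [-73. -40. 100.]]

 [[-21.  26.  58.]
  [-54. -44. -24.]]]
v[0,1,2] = 100.0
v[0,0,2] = -50.0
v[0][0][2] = -50.0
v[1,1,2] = -24.0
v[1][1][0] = -54.0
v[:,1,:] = [[-73.0, -40.0, 100.0], [-54.0, -44.0, -24.0]]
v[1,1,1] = -44.0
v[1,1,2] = -24.0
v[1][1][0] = -54.0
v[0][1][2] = 100.0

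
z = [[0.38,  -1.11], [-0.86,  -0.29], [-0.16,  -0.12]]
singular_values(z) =[1.17, 0.93]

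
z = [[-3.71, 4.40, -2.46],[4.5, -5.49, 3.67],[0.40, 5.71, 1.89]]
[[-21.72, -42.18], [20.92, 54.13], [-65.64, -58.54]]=z @[[2.36,-2.62],[-8.42,-10.71],[-9.79,1.94]]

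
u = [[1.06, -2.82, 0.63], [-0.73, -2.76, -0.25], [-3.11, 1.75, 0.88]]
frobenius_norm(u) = 5.59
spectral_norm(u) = 4.74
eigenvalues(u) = [(1.21+1.52j), (1.21-1.52j), (-3.25+0j)]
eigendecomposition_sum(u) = [[0.71+0.54j, (-0.48-0.33j), (0.34-0.3j)], [-0.09-0.14j, (0.06+0.09j), -0.08+0.03j], [-1.54+1.21j, 0.97-0.84j, (0.44+0.89j)]] + [[0.71-0.54j, -0.48+0.33j, (0.34+0.3j)], [-0.09+0.14j, (0.06-0.09j), -0.08-0.03j], [(-1.54-1.21j), (0.97+0.84j), 0.44-0.89j]] + [[-0.36-0.00j,-1.86+0.00j,-0.06+0.00j], [(-0.55-0j),(-2.88+0j),(-0.09+0j)], [-0.03-0.00j,(-0.18+0j),-0.01+0.00j]]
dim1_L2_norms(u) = [3.08, 2.87, 3.68]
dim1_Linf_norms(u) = [2.82, 2.76, 3.11]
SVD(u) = [[-0.62,  -0.24,  0.75], [-0.43,  -0.70,  -0.57], [0.66,  -0.67,  0.33]] @ diag([4.738044698926486, 2.8084894686372825, 0.9264012821278426]) @ [[-0.51,0.86,0.06], [0.84,0.51,-0.2], [0.21,0.05,0.98]]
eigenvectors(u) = [[0.10+0.40j, 0.10-0.40j, -0.54+0.00j], [0.01-0.08j, 0.01+0.08j, -0.84+0.00j], [(-0.91+0j), (-0.91-0j), (-0.05+0j)]]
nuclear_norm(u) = 8.47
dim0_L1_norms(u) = [4.9, 7.33, 1.76]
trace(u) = -0.82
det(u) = -12.33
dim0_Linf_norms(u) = [3.11, 2.82, 0.88]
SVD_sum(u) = [[1.48, -2.51, -0.19], [1.02, -1.74, -0.13], [-1.59, 2.70, 0.2]] + [[-0.56, -0.34, 0.14], [-1.64, -1.00, 0.4], [-1.58, -0.96, 0.38]] + [[0.14,0.03,0.68], [-0.11,-0.03,-0.52], [0.06,0.02,0.3]]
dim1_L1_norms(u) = [4.51, 3.74, 5.74]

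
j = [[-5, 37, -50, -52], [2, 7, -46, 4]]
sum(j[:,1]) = 44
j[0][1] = 37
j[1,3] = 4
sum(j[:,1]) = 44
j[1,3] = 4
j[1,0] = 2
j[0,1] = 37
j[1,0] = 2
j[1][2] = -46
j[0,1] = 37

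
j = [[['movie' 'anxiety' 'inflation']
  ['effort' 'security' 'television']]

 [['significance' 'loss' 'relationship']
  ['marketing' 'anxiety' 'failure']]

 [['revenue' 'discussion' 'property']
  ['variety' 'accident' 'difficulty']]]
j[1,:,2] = ['relationship', 'failure']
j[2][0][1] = 'discussion'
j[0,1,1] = 'security'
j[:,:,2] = [['inflation', 'television'], ['relationship', 'failure'], ['property', 'difficulty']]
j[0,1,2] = 'television'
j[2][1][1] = 'accident'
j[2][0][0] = 'revenue'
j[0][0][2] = 'inflation'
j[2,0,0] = 'revenue'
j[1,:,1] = ['loss', 'anxiety']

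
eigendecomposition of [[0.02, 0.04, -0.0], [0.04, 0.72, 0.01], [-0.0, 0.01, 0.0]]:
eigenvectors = [[0.06, -1.0, 0.03],[1.0, 0.06, -0.02],[0.01, 0.03, 1.0]]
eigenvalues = [0.72, 0.02, -0.0]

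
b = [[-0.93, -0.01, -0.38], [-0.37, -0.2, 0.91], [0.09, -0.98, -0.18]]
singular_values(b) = [1.01, 1.0, 1.0]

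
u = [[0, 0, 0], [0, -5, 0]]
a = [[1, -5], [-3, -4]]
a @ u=[[0, 25, 0], [0, 20, 0]]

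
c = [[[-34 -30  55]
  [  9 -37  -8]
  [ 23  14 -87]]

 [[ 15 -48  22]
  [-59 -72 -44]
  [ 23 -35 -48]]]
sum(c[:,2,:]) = -110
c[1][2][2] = -48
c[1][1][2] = -44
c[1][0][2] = 22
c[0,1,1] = -37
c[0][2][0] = 23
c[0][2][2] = -87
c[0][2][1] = 14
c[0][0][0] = -34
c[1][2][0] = 23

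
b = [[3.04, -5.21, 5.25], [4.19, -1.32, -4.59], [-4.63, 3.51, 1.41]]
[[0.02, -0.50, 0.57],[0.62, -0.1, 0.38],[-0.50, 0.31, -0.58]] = b@ [[0.11, -0.01, 0.0], [0.02, 0.08, -0.15], [-0.04, -0.01, -0.04]]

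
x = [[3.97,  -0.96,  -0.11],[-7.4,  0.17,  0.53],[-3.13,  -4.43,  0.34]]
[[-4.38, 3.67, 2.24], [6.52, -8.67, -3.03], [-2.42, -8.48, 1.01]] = x@[[-0.80, 1.17, 0.48], [1.17, 1.06, -0.48], [0.75, -0.37, 1.14]]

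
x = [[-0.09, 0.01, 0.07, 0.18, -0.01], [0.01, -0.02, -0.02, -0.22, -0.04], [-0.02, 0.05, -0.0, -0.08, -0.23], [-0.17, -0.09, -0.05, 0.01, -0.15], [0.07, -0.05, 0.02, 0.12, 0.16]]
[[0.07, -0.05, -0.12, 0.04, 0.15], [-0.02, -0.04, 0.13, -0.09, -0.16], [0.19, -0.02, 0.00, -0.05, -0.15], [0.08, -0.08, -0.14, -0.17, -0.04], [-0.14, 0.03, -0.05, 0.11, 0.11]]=x @ [[-0.19, 0.45, 0.09, 0.73, -0.46], [0.61, 0.39, 0.57, 0.09, 0.38], [0.16, -0.77, 0.19, 0.57, 0.13], [0.15, 0.21, -0.71, 0.35, 0.55], [-0.74, 0.08, 0.35, 0.07, 0.57]]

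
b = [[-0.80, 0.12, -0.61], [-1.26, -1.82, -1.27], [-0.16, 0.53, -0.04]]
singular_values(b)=[2.64, 0.93, 0.0]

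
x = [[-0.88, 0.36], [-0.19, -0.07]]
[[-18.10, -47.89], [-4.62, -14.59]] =x @ [[22.53, 66.19], [4.80, 28.76]]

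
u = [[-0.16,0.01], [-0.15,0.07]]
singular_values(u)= [0.23, 0.04]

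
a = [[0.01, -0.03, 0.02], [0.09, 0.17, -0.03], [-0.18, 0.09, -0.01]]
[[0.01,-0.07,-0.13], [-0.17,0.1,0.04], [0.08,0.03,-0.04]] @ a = [[0.02,-0.02,0.00],[0.0,0.03,-0.01],[0.01,-0.00,0.00]]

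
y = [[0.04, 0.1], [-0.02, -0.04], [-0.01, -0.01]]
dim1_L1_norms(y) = [0.14, 0.06, 0.02]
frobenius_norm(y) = 0.12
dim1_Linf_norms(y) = [0.1, 0.04, 0.01]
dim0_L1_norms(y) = [0.07, 0.15]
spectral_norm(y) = 0.12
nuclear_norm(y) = 0.12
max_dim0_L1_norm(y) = 0.15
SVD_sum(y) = [[0.04, 0.10], [-0.02, -0.04], [-0.01, -0.01]] + [[-0.0, 0.0], [-0.0, 0.00], [-0.0, 0.0]]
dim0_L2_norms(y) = [0.05, 0.11]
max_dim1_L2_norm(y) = 0.11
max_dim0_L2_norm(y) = 0.11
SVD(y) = [[-0.92, -0.29], [0.38, -0.46], [0.11, -0.84]] @ diag([0.11730004371634742, 0.006379635110489713]) @ [[-0.39, -0.92], [0.92, -0.39]]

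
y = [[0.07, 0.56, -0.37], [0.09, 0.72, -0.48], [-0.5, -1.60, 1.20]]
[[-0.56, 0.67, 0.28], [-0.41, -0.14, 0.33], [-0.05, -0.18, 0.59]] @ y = [[-0.12, -0.28, 0.22],[-0.21, -0.86, 0.61],[-0.31, -1.1, 0.81]]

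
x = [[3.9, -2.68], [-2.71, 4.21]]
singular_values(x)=[6.75, 1.36]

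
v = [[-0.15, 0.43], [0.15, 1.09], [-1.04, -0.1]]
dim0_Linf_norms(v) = [1.04, 1.09]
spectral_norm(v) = 1.22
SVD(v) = [[-0.25, 0.34], [-0.84, 0.39], [0.48, 0.86]] @ diag([1.2226578217049036, 1.0073270824433445]) @ [[-0.48,-0.88], [-0.88,0.48]]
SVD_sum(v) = [[0.15, 0.27], [0.50, 0.9], [-0.28, -0.52]] + [[-0.30, 0.16], [-0.35, 0.19], [-0.76, 0.42]]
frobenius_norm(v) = 1.58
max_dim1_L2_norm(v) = 1.1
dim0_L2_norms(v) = [1.06, 1.18]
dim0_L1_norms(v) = [1.34, 1.62]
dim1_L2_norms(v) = [0.46, 1.1, 1.04]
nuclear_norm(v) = 2.23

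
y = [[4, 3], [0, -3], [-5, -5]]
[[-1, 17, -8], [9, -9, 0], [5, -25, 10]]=y @ [[2, 2, -2], [-3, 3, 0]]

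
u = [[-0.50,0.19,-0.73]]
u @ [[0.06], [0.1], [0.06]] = [[-0.05]]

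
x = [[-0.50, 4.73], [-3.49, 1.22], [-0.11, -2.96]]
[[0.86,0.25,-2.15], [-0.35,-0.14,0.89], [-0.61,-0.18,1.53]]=x @ [[0.17,0.06,-0.43], [0.2,0.06,-0.50]]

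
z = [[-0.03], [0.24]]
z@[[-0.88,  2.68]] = [[0.03, -0.08], [-0.21, 0.64]]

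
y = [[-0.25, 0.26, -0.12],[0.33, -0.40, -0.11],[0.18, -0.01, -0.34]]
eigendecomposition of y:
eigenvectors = [[-0.47,0.65,0.45], [0.83,0.57,0.38], [0.32,0.50,0.81]]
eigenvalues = [-0.63, -0.12, -0.24]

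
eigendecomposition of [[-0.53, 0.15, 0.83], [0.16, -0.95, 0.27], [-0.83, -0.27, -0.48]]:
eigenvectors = [[(-0+0.67j), (-0-0.67j), -0.31+0.00j], [0.00+0.22j, 0.00-0.22j, (0.95+0j)], [(-0.71+0j), -0.71-0.00j, 0j]]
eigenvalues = [(-0.48+0.87j), (-0.48-0.87j), (-1+0j)]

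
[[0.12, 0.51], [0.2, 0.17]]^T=[[0.12, 0.2], [0.51, 0.17]]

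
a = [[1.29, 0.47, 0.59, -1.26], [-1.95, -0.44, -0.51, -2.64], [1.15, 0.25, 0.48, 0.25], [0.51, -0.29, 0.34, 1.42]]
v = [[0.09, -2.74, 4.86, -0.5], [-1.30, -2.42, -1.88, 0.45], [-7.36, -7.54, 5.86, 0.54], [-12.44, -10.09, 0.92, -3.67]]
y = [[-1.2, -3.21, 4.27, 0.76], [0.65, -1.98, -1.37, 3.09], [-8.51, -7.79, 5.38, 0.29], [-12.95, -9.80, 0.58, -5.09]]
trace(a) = 2.75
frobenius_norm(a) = 4.38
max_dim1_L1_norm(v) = 27.12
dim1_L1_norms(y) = [9.44, 7.09, 21.97, 28.42]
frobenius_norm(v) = 21.43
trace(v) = -0.14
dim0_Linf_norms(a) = [1.95, 0.47, 0.59, 2.64]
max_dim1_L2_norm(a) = 3.35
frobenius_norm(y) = 22.33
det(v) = 555.33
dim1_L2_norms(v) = [5.6, 3.36, 12.07, 16.46]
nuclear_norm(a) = 6.38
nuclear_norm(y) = 32.62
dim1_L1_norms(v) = [8.19, 6.05, 21.3, 27.12]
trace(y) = -2.89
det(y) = 623.36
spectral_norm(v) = 20.06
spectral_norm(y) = 20.91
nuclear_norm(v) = 31.05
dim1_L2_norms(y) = [5.53, 3.97, 12.73, 17.03]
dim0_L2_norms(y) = [15.56, 13.07, 7.03, 6.01]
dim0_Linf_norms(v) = [12.44, 10.09, 5.86, 3.67]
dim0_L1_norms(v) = [21.19, 22.79, 13.52, 5.16]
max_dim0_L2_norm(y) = 15.56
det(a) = -0.01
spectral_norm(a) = 3.78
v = a + y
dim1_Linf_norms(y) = [4.27, 3.09, 8.51, 12.95]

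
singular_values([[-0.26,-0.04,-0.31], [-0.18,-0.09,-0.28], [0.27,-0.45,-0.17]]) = [0.57, 0.52, 0.0]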